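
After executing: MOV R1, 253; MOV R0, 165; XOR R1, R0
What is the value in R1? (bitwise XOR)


Register state trace:
  MOV R1, 253  → R1 = 253 (0b11111101)
  MOV R0, 165  → R0 = 165 (0b10100101)
  XOR R1, R0  → R1 = 253 XOR 165 = 88 (0b01011000)
Final: R1 = 88

88


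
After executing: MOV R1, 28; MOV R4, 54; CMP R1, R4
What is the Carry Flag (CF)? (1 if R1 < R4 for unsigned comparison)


Register state trace:
  MOV R1, 28  → R1 = 28
  MOV R4, 54  → R4 = 54
  CMP R1, R4  → unsigned 28 - 54: borrow occurs
  28 < 54, so CF = 1
CF = 1

1


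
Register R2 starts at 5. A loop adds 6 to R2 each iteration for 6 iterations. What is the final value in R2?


Starting value: R2 = 5
  Iter 1: R2 = 5 + 6 = 11
  Iter 2: R2 = 11 + 6 = 17
  Iter 3: R2 = 17 + 6 = 23
  Iter 4: R2 = 23 + 6 = 29
  Iter 5: R2 = 29 + 6 = 35
  Iter 6: R2 = 35 + 6 = 41
Final: R2 = 41

41


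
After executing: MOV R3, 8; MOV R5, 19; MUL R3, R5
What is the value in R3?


Register state trace:
  MOV R3, 8  → R3 = 8
  MOV R5, 19  → R5 = 19
  MUL R3, R5  → R3 = 8 * 19 = 152
Final: R3 = 152

152


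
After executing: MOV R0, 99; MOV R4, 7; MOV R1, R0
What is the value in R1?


Register state trace:
  MOV R0, 99  → R0 = 99
  MOV R4, 7  → R4 = 7
  MOV R1, R0  → R1 = 99
Final: R1 = 99

99


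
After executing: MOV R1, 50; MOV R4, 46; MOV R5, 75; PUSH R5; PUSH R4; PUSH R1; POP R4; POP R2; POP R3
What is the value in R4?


Stack trace (top is rightmost):
  MOV R1, 50  → R1 = 50
  MOV R4, 46  → R4 = 46
  MOV R5, 75  → R5 = 75
  PUSH R5  → stack: [75]
  PUSH R4  → stack: [75, 46]
  PUSH R1  → stack: [75, 46, 50]
  POP R4  → R4 = 50, stack: [75, 46]
  POP R2  → R2 = 46, stack: [75]
  POP R3  → R3 = 75, stack: []
Final: R4 = 50

50


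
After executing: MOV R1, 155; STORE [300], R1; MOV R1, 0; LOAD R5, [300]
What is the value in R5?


Register and memory trace:
  MOV R1, 155  → R1 = 155
  STORE [300], R1  → mem[300] = 155
  MOV R1, 0  → R1 = 0
  LOAD R5, [300]  → R5 = mem[300] = 155
Final: R5 = 155

155


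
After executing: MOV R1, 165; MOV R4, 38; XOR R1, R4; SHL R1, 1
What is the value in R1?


Register state trace:
  MOV R1, 165  → R1 = 165 (0b10100101)
  MOV R4, 38  → R4 = 38 (0b00100110)
  XOR R1, R4  → R1 = 165 XOR 38 = 131 (0b10000011)
  SHL R1, 1  → R1 = 131 << 1 = 262
Final: R1 = 262

262


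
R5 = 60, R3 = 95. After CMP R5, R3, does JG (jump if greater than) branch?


Trace:
  R5 = 60, R3 = 95
  CMP R5, R3  → compares 60 vs 95
  JG checks: is 60 greater than 95?
  60 < 95, so condition is false
Branch taken: No

No


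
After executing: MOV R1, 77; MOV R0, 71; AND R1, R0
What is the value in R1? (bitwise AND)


Register state trace:
  MOV R1, 77  → R1 = 77 (0b01001101)
  MOV R0, 71  → R0 = 71 (0b01000111)
  AND R1, R0  → R1 = 77 AND 71 = 69 (0b01000101)
Final: R1 = 69

69


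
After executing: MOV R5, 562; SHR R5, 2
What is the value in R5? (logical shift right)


Register state trace:
  MOV R5, 562  → R5 = 562
  SHR R5, 2  → R5 = 562 >> 2 = 562 // 2^2 = 140
Final: R5 = 140

140


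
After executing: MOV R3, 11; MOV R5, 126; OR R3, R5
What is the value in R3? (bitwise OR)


Register state trace:
  MOV R3, 11  → R3 = 11 (0b00001011)
  MOV R5, 126  → R5 = 126 (0b01111110)
  OR R3, R5   → R3 = 11 OR 126 = 127 (0b01111111)
Final: R3 = 127

127


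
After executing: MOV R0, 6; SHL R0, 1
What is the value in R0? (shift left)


Register state trace:
  MOV R0, 6  → R0 = 6
  SHL R0, 1  → R0 = 6 << 1 = 6 * 2^1 = 12
Final: R0 = 12

12


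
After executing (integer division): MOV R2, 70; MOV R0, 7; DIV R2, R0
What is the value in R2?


Register state trace:
  MOV R2, 70  → R2 = 70
  MOV R0, 7  → R0 = 7
  DIV R2, R0  → R2 = 70 // 7 = 10
Final: R2 = 10

10


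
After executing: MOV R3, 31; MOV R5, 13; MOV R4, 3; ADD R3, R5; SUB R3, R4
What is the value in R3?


Register state trace:
  MOV R3, 31  → R3 = 31
  MOV R5, 13  → R5 = 13
  MOV R4, 3  → R4 = 3
  ADD R3, R5  → R3 = 31 + 13 = 44
  SUB R3, R4  → R3 = 44 - 3 = 41
Final: R3 = 41

41


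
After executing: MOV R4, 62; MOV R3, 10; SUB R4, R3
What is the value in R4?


Register state trace:
  MOV R4, 62  → R4 = 62
  MOV R3, 10  → R3 = 10
  SUB R4, R3  → R4 = 62 - 10 = 52
Final: R4 = 52

52


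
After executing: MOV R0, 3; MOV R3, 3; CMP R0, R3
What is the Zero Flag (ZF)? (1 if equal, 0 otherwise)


Register state trace:
  MOV R0, 3  → R0 = 3
  MOV R3, 3  → R3 = 3
  CMP R0, R3  → computes 3 - 3 = 0
  Result is zero, so values are equal
ZF = 1

1


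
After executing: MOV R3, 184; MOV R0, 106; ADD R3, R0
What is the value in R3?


Register state trace:
  MOV R3, 184  → R3 = 184
  MOV R0, 106  → R0 = 106
  ADD R3, R0  → R3 = 184 + 106 = 290
Final: R3 = 290

290


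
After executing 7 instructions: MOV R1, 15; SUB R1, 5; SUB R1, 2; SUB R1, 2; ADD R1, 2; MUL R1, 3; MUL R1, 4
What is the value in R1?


Register state trace:
  MOV R1, 15  → R1 = 15
  SUB R1, 5  → R1 = 15 - 5 = 10
  SUB R1, 2  → R1 = 10 - 2 = 8
  SUB R1, 2  → R1 = 8 - 2 = 6
  ADD R1, 2  → R1 = 6 + 2 = 8
  MUL R1, 3  → R1 = 8 * 3 = 24
  MUL R1, 4  → R1 = 24 * 4 = 96
Final: R1 = 96

96


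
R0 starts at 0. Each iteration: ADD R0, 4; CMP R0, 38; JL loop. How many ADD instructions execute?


Loop trace (R0 starts at 0, target 38, step 4):
  ADD #1: R0 = 0 + 4 = 4  → 4 < 38, loop
  ADD #2: R0 = 4 + 4 = 8  → 8 < 38, loop
  ADD #3: R0 = 8 + 4 = 12  → 12 < 38, loop
  ADD #4: R0 = 12 + 4 = 16  → 16 < 38, loop
  ADD #5: R0 = 16 + 4 = 20  → 20 < 38, loop
  ADD #6: R0 = 20 + 4 = 24  → 24 < 38, loop
  ADD #7: R0 = 24 + 4 = 28  → 28 < 38, loop
  ADD #8: R0 = 28 + 4 = 32  → 32 < 38, loop
  ADD #9: R0 = 32 + 4 = 36  → 36 < 38, loop
  ADD #10: R0 = 36 + 4 = 40  → 40 >= 38, exit
Total ADD instructions: 10

10


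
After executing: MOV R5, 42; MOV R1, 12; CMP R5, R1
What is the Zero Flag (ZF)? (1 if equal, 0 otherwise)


Register state trace:
  MOV R5, 42  → R5 = 42
  MOV R1, 12  → R1 = 12
  CMP R5, R1  → computes 42 - 12 = 30
  Result is nonzero, so values are not equal
ZF = 0

0


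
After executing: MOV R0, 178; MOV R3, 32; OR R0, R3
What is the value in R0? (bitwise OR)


Register state trace:
  MOV R0, 178  → R0 = 178 (0b10110010)
  MOV R3, 32  → R3 = 32 (0b00100000)
  OR R0, R3   → R0 = 178 OR 32 = 178 (0b10110010)
Final: R0 = 178

178


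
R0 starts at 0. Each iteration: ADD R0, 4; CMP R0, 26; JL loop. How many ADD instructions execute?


Loop trace (R0 starts at 0, target 26, step 4):
  ADD #1: R0 = 0 + 4 = 4  → 4 < 26, loop
  ADD #2: R0 = 4 + 4 = 8  → 8 < 26, loop
  ADD #3: R0 = 8 + 4 = 12  → 12 < 26, loop
  ADD #4: R0 = 12 + 4 = 16  → 16 < 26, loop
  ADD #5: R0 = 16 + 4 = 20  → 20 < 26, loop
  ADD #6: R0 = 20 + 4 = 24  → 24 < 26, loop
  ADD #7: R0 = 24 + 4 = 28  → 28 >= 26, exit
Total ADD instructions: 7

7


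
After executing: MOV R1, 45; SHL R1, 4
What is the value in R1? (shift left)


Register state trace:
  MOV R1, 45  → R1 = 45
  SHL R1, 4  → R1 = 45 << 4 = 45 * 2^4 = 720
Final: R1 = 720

720


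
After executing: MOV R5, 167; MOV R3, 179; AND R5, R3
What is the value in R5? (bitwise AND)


Register state trace:
  MOV R5, 167  → R5 = 167 (0b10100111)
  MOV R3, 179  → R3 = 179 (0b10110011)
  AND R5, R3  → R5 = 167 AND 179 = 163 (0b10100011)
Final: R5 = 163

163


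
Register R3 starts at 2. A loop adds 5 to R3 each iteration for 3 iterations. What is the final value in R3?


Starting value: R3 = 2
  Iter 1: R3 = 2 + 5 = 7
  Iter 2: R3 = 7 + 5 = 12
  Iter 3: R3 = 12 + 5 = 17
Final: R3 = 17

17


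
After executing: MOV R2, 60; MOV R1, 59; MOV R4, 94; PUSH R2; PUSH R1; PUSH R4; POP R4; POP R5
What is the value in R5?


Stack trace (top is rightmost):
  MOV R2, 60  → R2 = 60
  MOV R1, 59  → R1 = 59
  MOV R4, 94  → R4 = 94
  PUSH R2  → stack: [60]
  PUSH R1  → stack: [60, 59]
  PUSH R4  → stack: [60, 59, 94]
  POP R4  → R4 = 94, stack: [60, 59]
  POP R5  → R5 = 59, stack: [60]
Final: R5 = 59

59


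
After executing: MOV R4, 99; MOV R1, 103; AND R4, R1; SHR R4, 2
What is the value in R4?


Register state trace:
  MOV R4, 99  → R4 = 99 (0b01100011)
  MOV R1, 103  → R1 = 103 (0b01100111)
  AND R4, R1  → R4 = 99 AND 103 = 99 (0b01100011)
  SHR R4, 2  → R4 = 99 >> 2 = 24
Final: R4 = 24

24


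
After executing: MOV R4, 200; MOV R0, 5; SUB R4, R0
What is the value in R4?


Register state trace:
  MOV R4, 200  → R4 = 200
  MOV R0, 5  → R0 = 5
  SUB R4, R0  → R4 = 200 - 5 = 195
Final: R4 = 195

195


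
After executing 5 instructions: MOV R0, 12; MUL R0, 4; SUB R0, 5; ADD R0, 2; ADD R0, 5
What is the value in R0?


Register state trace:
  MOV R0, 12  → R0 = 12
  MUL R0, 4  → R0 = 12 * 4 = 48
  SUB R0, 5  → R0 = 48 - 5 = 43
  ADD R0, 2  → R0 = 43 + 2 = 45
  ADD R0, 5  → R0 = 45 + 5 = 50
Final: R0 = 50

50


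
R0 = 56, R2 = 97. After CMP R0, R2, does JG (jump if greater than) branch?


Trace:
  R0 = 56, R2 = 97
  CMP R0, R2  → compares 56 vs 97
  JG checks: is 56 greater than 97?
  56 < 97, so condition is false
Branch taken: No

No


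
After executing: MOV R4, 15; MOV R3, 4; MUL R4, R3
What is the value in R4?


Register state trace:
  MOV R4, 15  → R4 = 15
  MOV R3, 4  → R3 = 4
  MUL R4, R3  → R4 = 15 * 4 = 60
Final: R4 = 60

60


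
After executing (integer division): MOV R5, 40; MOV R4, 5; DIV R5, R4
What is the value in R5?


Register state trace:
  MOV R5, 40  → R5 = 40
  MOV R4, 5  → R4 = 5
  DIV R5, R4  → R5 = 40 // 5 = 8
Final: R5 = 8

8


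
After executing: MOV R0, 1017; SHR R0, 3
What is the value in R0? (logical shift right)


Register state trace:
  MOV R0, 1017  → R0 = 1017
  SHR R0, 3  → R0 = 1017 >> 3 = 1017 // 2^3 = 127
Final: R0 = 127

127


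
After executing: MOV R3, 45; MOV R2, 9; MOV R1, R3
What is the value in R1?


Register state trace:
  MOV R3, 45  → R3 = 45
  MOV R2, 9  → R2 = 9
  MOV R1, R3  → R1 = 45
Final: R1 = 45

45


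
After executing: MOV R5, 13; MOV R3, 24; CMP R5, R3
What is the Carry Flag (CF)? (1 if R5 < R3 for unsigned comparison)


Register state trace:
  MOV R5, 13  → R5 = 13
  MOV R3, 24  → R3 = 24
  CMP R5, R3  → unsigned 13 - 24: borrow occurs
  13 < 24, so CF = 1
CF = 1

1


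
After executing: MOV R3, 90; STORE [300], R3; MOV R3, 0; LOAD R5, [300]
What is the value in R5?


Register and memory trace:
  MOV R3, 90  → R3 = 90
  STORE [300], R3  → mem[300] = 90
  MOV R3, 0  → R3 = 0
  LOAD R5, [300]  → R5 = mem[300] = 90
Final: R5 = 90

90


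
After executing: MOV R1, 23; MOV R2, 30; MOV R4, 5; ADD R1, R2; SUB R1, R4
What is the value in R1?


Register state trace:
  MOV R1, 23  → R1 = 23
  MOV R2, 30  → R2 = 30
  MOV R4, 5  → R4 = 5
  ADD R1, R2  → R1 = 23 + 30 = 53
  SUB R1, R4  → R1 = 53 - 5 = 48
Final: R1 = 48

48


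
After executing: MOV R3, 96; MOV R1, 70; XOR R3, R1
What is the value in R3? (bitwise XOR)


Register state trace:
  MOV R3, 96  → R3 = 96 (0b01100000)
  MOV R1, 70  → R1 = 70 (0b01000110)
  XOR R3, R1  → R3 = 96 XOR 70 = 38 (0b00100110)
Final: R3 = 38

38


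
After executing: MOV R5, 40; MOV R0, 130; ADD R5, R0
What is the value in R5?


Register state trace:
  MOV R5, 40  → R5 = 40
  MOV R0, 130  → R0 = 130
  ADD R5, R0  → R5 = 40 + 130 = 170
Final: R5 = 170

170


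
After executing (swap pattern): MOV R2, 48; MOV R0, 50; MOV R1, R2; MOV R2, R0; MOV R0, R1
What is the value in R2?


Register state trace (swap pattern):
  MOV R2, 48  → R2 = 48
  MOV R0, 50  → R0 = 50
  MOV R1, R2  → R1 = 48  (save R2)
  MOV R2, R0  → R2 = 50  (R2 gets R0's value)
  MOV R0, R1  → R0 = 48  (R0 gets saved value)
Final: R2 = 50

50


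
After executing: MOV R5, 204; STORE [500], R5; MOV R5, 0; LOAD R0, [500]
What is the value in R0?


Register and memory trace:
  MOV R5, 204  → R5 = 204
  STORE [500], R5  → mem[500] = 204
  MOV R5, 0  → R5 = 0
  LOAD R0, [500]  → R0 = mem[500] = 204
Final: R0 = 204

204


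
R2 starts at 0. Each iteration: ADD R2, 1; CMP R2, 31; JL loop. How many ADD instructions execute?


Loop trace (R2 starts at 0, target 31, step 1):
  ADD #1: R2 = 0 + 1 = 1  → 1 < 31, loop
  ADD #2: R2 = 1 + 1 = 2  → 2 < 31, loop
  ADD #3: R2 = 2 + 1 = 3  → 3 < 31, loop
  ADD #4: R2 = 3 + 1 = 4  → 4 < 31, loop
  ADD #5: R2 = 4 + 1 = 5  → 5 < 31, loop
  ADD #6: R2 = 5 + 1 = 6  → 6 < 31, loop
  ADD #7: R2 = 6 + 1 = 7  → 7 < 31, loop
  ADD #8: R2 = 7 + 1 = 8  → 8 < 31, loop
  ADD #9: R2 = 8 + 1 = 9  → 9 < 31, loop
  ADD #10: R2 = 9 + 1 = 10  → 10 < 31, loop
  ADD #11: R2 = 10 + 1 = 11  → 11 < 31, loop
  ADD #12: R2 = 11 + 1 = 12  → 12 < 31, loop
  ADD #13: R2 = 12 + 1 = 13  → 13 < 31, loop
  ADD #14: R2 = 13 + 1 = 14  → 14 < 31, loop
  ADD #15: R2 = 14 + 1 = 15  → 15 < 31, loop
  ADD #16: R2 = 15 + 1 = 16  → 16 < 31, loop
  ADD #17: R2 = 16 + 1 = 17  → 17 < 31, loop
  ADD #18: R2 = 17 + 1 = 18  → 18 < 31, loop
  ADD #19: R2 = 18 + 1 = 19  → 19 < 31, loop
  ADD #20: R2 = 19 + 1 = 20  → 20 < 31, loop
  ADD #21: R2 = 20 + 1 = 21  → 21 < 31, loop
  ADD #22: R2 = 21 + 1 = 22  → 22 < 31, loop
  ADD #23: R2 = 22 + 1 = 23  → 23 < 31, loop
  ADD #24: R2 = 23 + 1 = 24  → 24 < 31, loop
  ADD #25: R2 = 24 + 1 = 25  → 25 < 31, loop
  ADD #26: R2 = 25 + 1 = 26  → 26 < 31, loop
  ADD #27: R2 = 26 + 1 = 27  → 27 < 31, loop
  ADD #28: R2 = 27 + 1 = 28  → 28 < 31, loop
  ADD #29: R2 = 28 + 1 = 29  → 29 < 31, loop
  ADD #30: R2 = 29 + 1 = 30  → 30 < 31, loop
  ADD #31: R2 = 30 + 1 = 31  → 31 >= 31, exit
Total ADD instructions: 31

31


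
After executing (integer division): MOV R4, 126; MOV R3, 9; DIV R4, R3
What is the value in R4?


Register state trace:
  MOV R4, 126  → R4 = 126
  MOV R3, 9  → R3 = 9
  DIV R4, R3  → R4 = 126 // 9 = 14
Final: R4 = 14

14


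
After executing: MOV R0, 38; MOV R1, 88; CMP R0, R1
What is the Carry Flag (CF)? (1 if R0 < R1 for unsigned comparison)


Register state trace:
  MOV R0, 38  → R0 = 38
  MOV R1, 88  → R1 = 88
  CMP R0, R1  → unsigned 38 - 88: borrow occurs
  38 < 88, so CF = 1
CF = 1

1


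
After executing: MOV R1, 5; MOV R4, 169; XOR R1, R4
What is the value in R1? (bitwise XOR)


Register state trace:
  MOV R1, 5  → R1 = 5 (0b00000101)
  MOV R4, 169  → R4 = 169 (0b10101001)
  XOR R1, R4  → R1 = 5 XOR 169 = 172 (0b10101100)
Final: R1 = 172

172


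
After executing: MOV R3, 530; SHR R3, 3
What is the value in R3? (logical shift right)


Register state trace:
  MOV R3, 530  → R3 = 530
  SHR R3, 3  → R3 = 530 >> 3 = 530 // 2^3 = 66
Final: R3 = 66

66


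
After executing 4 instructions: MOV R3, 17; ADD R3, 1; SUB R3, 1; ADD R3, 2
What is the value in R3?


Register state trace:
  MOV R3, 17  → R3 = 17
  ADD R3, 1  → R3 = 17 + 1 = 18
  SUB R3, 1  → R3 = 18 - 1 = 17
  ADD R3, 2  → R3 = 17 + 2 = 19
Final: R3 = 19

19


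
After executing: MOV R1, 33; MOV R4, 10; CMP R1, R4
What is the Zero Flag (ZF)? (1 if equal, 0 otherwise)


Register state trace:
  MOV R1, 33  → R1 = 33
  MOV R4, 10  → R4 = 10
  CMP R1, R4  → computes 33 - 10 = 23
  Result is nonzero, so values are not equal
ZF = 0

0


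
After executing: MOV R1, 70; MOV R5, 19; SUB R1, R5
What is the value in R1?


Register state trace:
  MOV R1, 70  → R1 = 70
  MOV R5, 19  → R5 = 19
  SUB R1, R5  → R1 = 70 - 19 = 51
Final: R1 = 51

51


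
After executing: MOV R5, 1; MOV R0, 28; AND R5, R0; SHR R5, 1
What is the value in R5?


Register state trace:
  MOV R5, 1  → R5 = 1 (0b00000001)
  MOV R0, 28  → R0 = 28 (0b00011100)
  AND R5, R0  → R5 = 1 AND 28 = 0 (0b00000000)
  SHR R5, 1  → R5 = 0 >> 1 = 0
Final: R5 = 0

0


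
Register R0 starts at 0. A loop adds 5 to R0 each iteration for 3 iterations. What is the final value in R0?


Starting value: R0 = 0
  Iter 1: R0 = 0 + 5 = 5
  Iter 2: R0 = 5 + 5 = 10
  Iter 3: R0 = 10 + 5 = 15
Final: R0 = 15

15


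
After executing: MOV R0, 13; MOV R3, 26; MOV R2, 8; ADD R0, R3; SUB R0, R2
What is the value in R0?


Register state trace:
  MOV R0, 13  → R0 = 13
  MOV R3, 26  → R3 = 26
  MOV R2, 8  → R2 = 8
  ADD R0, R3  → R0 = 13 + 26 = 39
  SUB R0, R2  → R0 = 39 - 8 = 31
Final: R0 = 31

31


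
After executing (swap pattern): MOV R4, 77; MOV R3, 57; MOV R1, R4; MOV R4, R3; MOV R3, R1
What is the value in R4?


Register state trace (swap pattern):
  MOV R4, 77  → R4 = 77
  MOV R3, 57  → R3 = 57
  MOV R1, R4  → R1 = 77  (save R4)
  MOV R4, R3  → R4 = 57  (R4 gets R3's value)
  MOV R3, R1  → R3 = 77  (R3 gets saved value)
Final: R4 = 57

57


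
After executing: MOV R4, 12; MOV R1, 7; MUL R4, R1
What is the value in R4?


Register state trace:
  MOV R4, 12  → R4 = 12
  MOV R1, 7  → R1 = 7
  MUL R4, R1  → R4 = 12 * 7 = 84
Final: R4 = 84

84


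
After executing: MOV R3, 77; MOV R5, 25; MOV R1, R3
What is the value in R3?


Register state trace:
  MOV R3, 77  → R3 = 77
  MOV R5, 25  → R5 = 25
  MOV R1, R3  → R1 = 77
Final: R3 = 77

77


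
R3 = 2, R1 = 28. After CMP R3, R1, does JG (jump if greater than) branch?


Trace:
  R3 = 2, R1 = 28
  CMP R3, R1  → compares 2 vs 28
  JG checks: is 2 greater than 28?
  2 < 28, so condition is false
Branch taken: No

No


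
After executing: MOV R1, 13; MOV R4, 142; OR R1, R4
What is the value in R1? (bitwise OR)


Register state trace:
  MOV R1, 13  → R1 = 13 (0b00001101)
  MOV R4, 142  → R4 = 142 (0b10001110)
  OR R1, R4   → R1 = 13 OR 142 = 143 (0b10001111)
Final: R1 = 143

143


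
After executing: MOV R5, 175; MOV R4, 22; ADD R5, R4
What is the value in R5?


Register state trace:
  MOV R5, 175  → R5 = 175
  MOV R4, 22  → R4 = 22
  ADD R5, R4  → R5 = 175 + 22 = 197
Final: R5 = 197

197


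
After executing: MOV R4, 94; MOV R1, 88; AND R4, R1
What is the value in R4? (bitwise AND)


Register state trace:
  MOV R4, 94  → R4 = 94 (0b01011110)
  MOV R1, 88  → R1 = 88 (0b01011000)
  AND R4, R1  → R4 = 94 AND 88 = 88 (0b01011000)
Final: R4 = 88

88


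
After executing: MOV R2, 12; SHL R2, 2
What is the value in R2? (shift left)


Register state trace:
  MOV R2, 12  → R2 = 12
  SHL R2, 2  → R2 = 12 << 2 = 12 * 2^2 = 48
Final: R2 = 48

48


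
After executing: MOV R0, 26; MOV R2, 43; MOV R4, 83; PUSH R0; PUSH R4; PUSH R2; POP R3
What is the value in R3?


Stack trace (top is rightmost):
  MOV R0, 26  → R0 = 26
  MOV R2, 43  → R2 = 43
  MOV R4, 83  → R4 = 83
  PUSH R0  → stack: [26]
  PUSH R4  → stack: [26, 83]
  PUSH R2  → stack: [26, 83, 43]
  POP R3  → R3 = 43, stack: [26, 83]
Final: R3 = 43

43


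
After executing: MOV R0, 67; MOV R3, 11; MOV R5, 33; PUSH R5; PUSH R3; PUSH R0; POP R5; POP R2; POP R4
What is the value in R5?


Stack trace (top is rightmost):
  MOV R0, 67  → R0 = 67
  MOV R3, 11  → R3 = 11
  MOV R5, 33  → R5 = 33
  PUSH R5  → stack: [33]
  PUSH R3  → stack: [33, 11]
  PUSH R0  → stack: [33, 11, 67]
  POP R5  → R5 = 67, stack: [33, 11]
  POP R2  → R2 = 11, stack: [33]
  POP R4  → R4 = 33, stack: []
Final: R5 = 67

67


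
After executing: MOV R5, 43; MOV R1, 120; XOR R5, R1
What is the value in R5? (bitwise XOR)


Register state trace:
  MOV R5, 43  → R5 = 43 (0b00101011)
  MOV R1, 120  → R1 = 120 (0b01111000)
  XOR R5, R1  → R5 = 43 XOR 120 = 83 (0b01010011)
Final: R5 = 83

83


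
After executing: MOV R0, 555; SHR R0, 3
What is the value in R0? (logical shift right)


Register state trace:
  MOV R0, 555  → R0 = 555
  SHR R0, 3  → R0 = 555 >> 3 = 555 // 2^3 = 69
Final: R0 = 69

69


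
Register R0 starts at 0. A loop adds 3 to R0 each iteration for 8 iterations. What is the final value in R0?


Starting value: R0 = 0
  Iter 1: R0 = 0 + 3 = 3
  Iter 2: R0 = 3 + 3 = 6
  Iter 3: R0 = 6 + 3 = 9
  Iter 4: R0 = 9 + 3 = 12
  Iter 5: R0 = 12 + 3 = 15
  Iter 6: R0 = 15 + 3 = 18
  Iter 7: R0 = 18 + 3 = 21
  Iter 8: R0 = 21 + 3 = 24
Final: R0 = 24

24


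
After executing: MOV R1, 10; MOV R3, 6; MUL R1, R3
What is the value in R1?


Register state trace:
  MOV R1, 10  → R1 = 10
  MOV R3, 6  → R3 = 6
  MUL R1, R3  → R1 = 10 * 6 = 60
Final: R1 = 60

60


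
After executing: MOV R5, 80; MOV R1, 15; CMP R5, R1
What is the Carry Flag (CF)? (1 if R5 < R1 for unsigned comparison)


Register state trace:
  MOV R5, 80  → R5 = 80
  MOV R1, 15  → R1 = 15
  CMP R5, R1  → unsigned 80 - 15: no borrow
  80 >= 15, so CF = 0
CF = 0

0


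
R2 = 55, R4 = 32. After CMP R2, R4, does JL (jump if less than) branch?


Trace:
  R2 = 55, R4 = 32
  CMP R2, R4  → compares 55 vs 32
  JL checks: is 55 less than 32?
  55 > 32, so condition is false
Branch taken: No

No


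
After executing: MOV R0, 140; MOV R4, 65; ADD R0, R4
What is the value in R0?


Register state trace:
  MOV R0, 140  → R0 = 140
  MOV R4, 65  → R4 = 65
  ADD R0, R4  → R0 = 140 + 65 = 205
Final: R0 = 205

205


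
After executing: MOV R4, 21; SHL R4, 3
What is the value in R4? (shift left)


Register state trace:
  MOV R4, 21  → R4 = 21
  SHL R4, 3  → R4 = 21 << 3 = 21 * 2^3 = 168
Final: R4 = 168

168


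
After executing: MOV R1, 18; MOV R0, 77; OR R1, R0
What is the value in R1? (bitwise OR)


Register state trace:
  MOV R1, 18  → R1 = 18 (0b00010010)
  MOV R0, 77  → R0 = 77 (0b01001101)
  OR R1, R0   → R1 = 18 OR 77 = 95 (0b01011111)
Final: R1 = 95

95


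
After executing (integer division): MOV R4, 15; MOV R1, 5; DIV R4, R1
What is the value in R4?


Register state trace:
  MOV R4, 15  → R4 = 15
  MOV R1, 5  → R1 = 5
  DIV R4, R1  → R4 = 15 // 5 = 3
Final: R4 = 3

3


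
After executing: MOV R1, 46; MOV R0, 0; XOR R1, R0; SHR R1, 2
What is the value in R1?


Register state trace:
  MOV R1, 46  → R1 = 46 (0b00101110)
  MOV R0, 0  → R0 = 0 (0b00000000)
  XOR R1, R0  → R1 = 46 XOR 0 = 46 (0b00101110)
  SHR R1, 2  → R1 = 46 >> 2 = 11
Final: R1 = 11

11


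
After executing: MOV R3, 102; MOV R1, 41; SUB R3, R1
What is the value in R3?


Register state trace:
  MOV R3, 102  → R3 = 102
  MOV R1, 41  → R1 = 41
  SUB R3, R1  → R3 = 102 - 41 = 61
Final: R3 = 61

61


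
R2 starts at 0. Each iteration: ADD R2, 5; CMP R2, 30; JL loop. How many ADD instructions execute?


Loop trace (R2 starts at 0, target 30, step 5):
  ADD #1: R2 = 0 + 5 = 5  → 5 < 30, loop
  ADD #2: R2 = 5 + 5 = 10  → 10 < 30, loop
  ADD #3: R2 = 10 + 5 = 15  → 15 < 30, loop
  ADD #4: R2 = 15 + 5 = 20  → 20 < 30, loop
  ADD #5: R2 = 20 + 5 = 25  → 25 < 30, loop
  ADD #6: R2 = 25 + 5 = 30  → 30 >= 30, exit
Total ADD instructions: 6

6


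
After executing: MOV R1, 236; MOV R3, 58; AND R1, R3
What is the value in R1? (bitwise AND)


Register state trace:
  MOV R1, 236  → R1 = 236 (0b11101100)
  MOV R3, 58  → R3 = 58 (0b00111010)
  AND R1, R3  → R1 = 236 AND 58 = 40 (0b00101000)
Final: R1 = 40

40


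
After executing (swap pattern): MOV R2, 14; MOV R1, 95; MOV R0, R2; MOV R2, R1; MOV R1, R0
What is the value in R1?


Register state trace (swap pattern):
  MOV R2, 14  → R2 = 14
  MOV R1, 95  → R1 = 95
  MOV R0, R2  → R0 = 14  (save R2)
  MOV R2, R1  → R2 = 95  (R2 gets R1's value)
  MOV R1, R0  → R1 = 14  (R1 gets saved value)
Final: R1 = 14

14


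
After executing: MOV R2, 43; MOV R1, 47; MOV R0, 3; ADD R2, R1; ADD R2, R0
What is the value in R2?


Register state trace:
  MOV R2, 43  → R2 = 43
  MOV R1, 47  → R1 = 47
  MOV R0, 3  → R0 = 3
  ADD R2, R1  → R2 = 43 + 47 = 90
  ADD R2, R0  → R2 = 90 + 3 = 93
Final: R2 = 93

93


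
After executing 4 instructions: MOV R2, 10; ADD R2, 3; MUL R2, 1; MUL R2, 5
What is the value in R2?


Register state trace:
  MOV R2, 10  → R2 = 10
  ADD R2, 3  → R2 = 10 + 3 = 13
  MUL R2, 1  → R2 = 13 * 1 = 13
  MUL R2, 5  → R2 = 13 * 5 = 65
Final: R2 = 65

65


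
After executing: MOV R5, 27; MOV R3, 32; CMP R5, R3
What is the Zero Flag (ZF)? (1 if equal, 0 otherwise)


Register state trace:
  MOV R5, 27  → R5 = 27
  MOV R3, 32  → R3 = 32
  CMP R5, R3  → computes 27 - 32 = -5
  Result is nonzero, so values are not equal
ZF = 0

0


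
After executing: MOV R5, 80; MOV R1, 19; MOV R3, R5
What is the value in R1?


Register state trace:
  MOV R5, 80  → R5 = 80
  MOV R1, 19  → R1 = 19
  MOV R3, R5  → R3 = 80
Final: R1 = 19

19


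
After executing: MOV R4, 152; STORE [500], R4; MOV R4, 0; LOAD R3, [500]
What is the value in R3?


Register and memory trace:
  MOV R4, 152  → R4 = 152
  STORE [500], R4  → mem[500] = 152
  MOV R4, 0  → R4 = 0
  LOAD R3, [500]  → R3 = mem[500] = 152
Final: R3 = 152

152


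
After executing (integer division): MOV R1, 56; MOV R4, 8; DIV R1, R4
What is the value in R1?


Register state trace:
  MOV R1, 56  → R1 = 56
  MOV R4, 8  → R4 = 8
  DIV R1, R4  → R1 = 56 // 8 = 7
Final: R1 = 7

7


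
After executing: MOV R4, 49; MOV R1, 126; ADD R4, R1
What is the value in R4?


Register state trace:
  MOV R4, 49  → R4 = 49
  MOV R1, 126  → R1 = 126
  ADD R4, R1  → R4 = 49 + 126 = 175
Final: R4 = 175

175


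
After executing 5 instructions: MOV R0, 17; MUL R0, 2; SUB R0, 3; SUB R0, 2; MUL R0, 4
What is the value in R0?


Register state trace:
  MOV R0, 17  → R0 = 17
  MUL R0, 2  → R0 = 17 * 2 = 34
  SUB R0, 3  → R0 = 34 - 3 = 31
  SUB R0, 2  → R0 = 31 - 2 = 29
  MUL R0, 4  → R0 = 29 * 4 = 116
Final: R0 = 116

116


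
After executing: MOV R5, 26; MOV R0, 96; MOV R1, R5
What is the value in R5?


Register state trace:
  MOV R5, 26  → R5 = 26
  MOV R0, 96  → R0 = 96
  MOV R1, R5  → R1 = 26
Final: R5 = 26

26


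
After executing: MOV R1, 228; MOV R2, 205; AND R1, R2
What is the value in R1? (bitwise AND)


Register state trace:
  MOV R1, 228  → R1 = 228 (0b11100100)
  MOV R2, 205  → R2 = 205 (0b11001101)
  AND R1, R2  → R1 = 228 AND 205 = 196 (0b11000100)
Final: R1 = 196

196


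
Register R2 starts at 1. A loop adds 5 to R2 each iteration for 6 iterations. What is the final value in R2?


Starting value: R2 = 1
  Iter 1: R2 = 1 + 5 = 6
  Iter 2: R2 = 6 + 5 = 11
  Iter 3: R2 = 11 + 5 = 16
  Iter 4: R2 = 16 + 5 = 21
  Iter 5: R2 = 21 + 5 = 26
  Iter 6: R2 = 26 + 5 = 31
Final: R2 = 31

31


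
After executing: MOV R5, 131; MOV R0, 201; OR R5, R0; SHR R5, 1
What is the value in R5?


Register state trace:
  MOV R5, 131  → R5 = 131 (0b10000011)
  MOV R0, 201  → R0 = 201 (0b11001001)
  OR R5, R0  → R5 = 131 OR 201 = 203 (0b11001011)
  SHR R5, 1  → R5 = 203 >> 1 = 101
Final: R5 = 101

101


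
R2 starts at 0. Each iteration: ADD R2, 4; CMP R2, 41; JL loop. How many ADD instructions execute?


Loop trace (R2 starts at 0, target 41, step 4):
  ADD #1: R2 = 0 + 4 = 4  → 4 < 41, loop
  ADD #2: R2 = 4 + 4 = 8  → 8 < 41, loop
  ADD #3: R2 = 8 + 4 = 12  → 12 < 41, loop
  ADD #4: R2 = 12 + 4 = 16  → 16 < 41, loop
  ADD #5: R2 = 16 + 4 = 20  → 20 < 41, loop
  ADD #6: R2 = 20 + 4 = 24  → 24 < 41, loop
  ADD #7: R2 = 24 + 4 = 28  → 28 < 41, loop
  ADD #8: R2 = 28 + 4 = 32  → 32 < 41, loop
  ADD #9: R2 = 32 + 4 = 36  → 36 < 41, loop
  ADD #10: R2 = 36 + 4 = 40  → 40 < 41, loop
  ADD #11: R2 = 40 + 4 = 44  → 44 >= 41, exit
Total ADD instructions: 11

11


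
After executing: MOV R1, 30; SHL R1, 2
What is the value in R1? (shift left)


Register state trace:
  MOV R1, 30  → R1 = 30
  SHL R1, 2  → R1 = 30 << 2 = 30 * 2^2 = 120
Final: R1 = 120

120


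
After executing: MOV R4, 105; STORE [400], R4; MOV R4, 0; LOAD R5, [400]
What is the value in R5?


Register and memory trace:
  MOV R4, 105  → R4 = 105
  STORE [400], R4  → mem[400] = 105
  MOV R4, 0  → R4 = 0
  LOAD R5, [400]  → R5 = mem[400] = 105
Final: R5 = 105

105


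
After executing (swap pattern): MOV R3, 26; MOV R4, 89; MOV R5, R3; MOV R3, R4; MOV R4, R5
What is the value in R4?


Register state trace (swap pattern):
  MOV R3, 26  → R3 = 26
  MOV R4, 89  → R4 = 89
  MOV R5, R3  → R5 = 26  (save R3)
  MOV R3, R4  → R3 = 89  (R3 gets R4's value)
  MOV R4, R5  → R4 = 26  (R4 gets saved value)
Final: R4 = 26

26


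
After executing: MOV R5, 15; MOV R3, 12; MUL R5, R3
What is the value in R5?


Register state trace:
  MOV R5, 15  → R5 = 15
  MOV R3, 12  → R3 = 12
  MUL R5, R3  → R5 = 15 * 12 = 180
Final: R5 = 180

180


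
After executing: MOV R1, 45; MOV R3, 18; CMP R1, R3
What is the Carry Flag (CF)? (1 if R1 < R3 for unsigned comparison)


Register state trace:
  MOV R1, 45  → R1 = 45
  MOV R3, 18  → R3 = 18
  CMP R1, R3  → unsigned 45 - 18: no borrow
  45 >= 18, so CF = 0
CF = 0

0


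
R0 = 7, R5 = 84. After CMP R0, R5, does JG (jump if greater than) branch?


Trace:
  R0 = 7, R5 = 84
  CMP R0, R5  → compares 7 vs 84
  JG checks: is 7 greater than 84?
  7 < 84, so condition is false
Branch taken: No

No


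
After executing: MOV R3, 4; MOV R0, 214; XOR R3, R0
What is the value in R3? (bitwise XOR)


Register state trace:
  MOV R3, 4  → R3 = 4 (0b00000100)
  MOV R0, 214  → R0 = 214 (0b11010110)
  XOR R3, R0  → R3 = 4 XOR 214 = 210 (0b11010010)
Final: R3 = 210

210


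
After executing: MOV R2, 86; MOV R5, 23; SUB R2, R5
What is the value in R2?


Register state trace:
  MOV R2, 86  → R2 = 86
  MOV R5, 23  → R5 = 23
  SUB R2, R5  → R2 = 86 - 23 = 63
Final: R2 = 63

63


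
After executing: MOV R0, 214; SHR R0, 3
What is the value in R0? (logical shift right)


Register state trace:
  MOV R0, 214  → R0 = 214
  SHR R0, 3  → R0 = 214 >> 3 = 214 // 2^3 = 26
Final: R0 = 26

26


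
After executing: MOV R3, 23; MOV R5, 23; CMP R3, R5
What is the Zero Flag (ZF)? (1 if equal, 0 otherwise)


Register state trace:
  MOV R3, 23  → R3 = 23
  MOV R5, 23  → R5 = 23
  CMP R3, R5  → computes 23 - 23 = 0
  Result is zero, so values are equal
ZF = 1

1


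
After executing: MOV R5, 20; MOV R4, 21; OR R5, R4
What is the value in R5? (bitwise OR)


Register state trace:
  MOV R5, 20  → R5 = 20 (0b00010100)
  MOV R4, 21  → R4 = 21 (0b00010101)
  OR R5, R4   → R5 = 20 OR 21 = 21 (0b00010101)
Final: R5 = 21

21


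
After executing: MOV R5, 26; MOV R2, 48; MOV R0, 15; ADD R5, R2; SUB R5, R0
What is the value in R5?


Register state trace:
  MOV R5, 26  → R5 = 26
  MOV R2, 48  → R2 = 48
  MOV R0, 15  → R0 = 15
  ADD R5, R2  → R5 = 26 + 48 = 74
  SUB R5, R0  → R5 = 74 - 15 = 59
Final: R5 = 59

59


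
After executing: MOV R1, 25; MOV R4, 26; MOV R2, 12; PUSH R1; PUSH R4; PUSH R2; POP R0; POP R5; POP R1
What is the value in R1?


Stack trace (top is rightmost):
  MOV R1, 25  → R1 = 25
  MOV R4, 26  → R4 = 26
  MOV R2, 12  → R2 = 12
  PUSH R1  → stack: [25]
  PUSH R4  → stack: [25, 26]
  PUSH R2  → stack: [25, 26, 12]
  POP R0  → R0 = 12, stack: [25, 26]
  POP R5  → R5 = 26, stack: [25]
  POP R1  → R1 = 25, stack: []
Final: R1 = 25

25


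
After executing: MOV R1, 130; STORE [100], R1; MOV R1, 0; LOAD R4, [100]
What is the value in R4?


Register and memory trace:
  MOV R1, 130  → R1 = 130
  STORE [100], R1  → mem[100] = 130
  MOV R1, 0  → R1 = 0
  LOAD R4, [100]  → R4 = mem[100] = 130
Final: R4 = 130

130


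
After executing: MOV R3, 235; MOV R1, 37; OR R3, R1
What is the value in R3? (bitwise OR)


Register state trace:
  MOV R3, 235  → R3 = 235 (0b11101011)
  MOV R1, 37  → R1 = 37 (0b00100101)
  OR R3, R1   → R3 = 235 OR 37 = 239 (0b11101111)
Final: R3 = 239

239


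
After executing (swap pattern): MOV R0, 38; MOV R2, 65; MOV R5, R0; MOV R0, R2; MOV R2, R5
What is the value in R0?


Register state trace (swap pattern):
  MOV R0, 38  → R0 = 38
  MOV R2, 65  → R2 = 65
  MOV R5, R0  → R5 = 38  (save R0)
  MOV R0, R2  → R0 = 65  (R0 gets R2's value)
  MOV R2, R5  → R2 = 38  (R2 gets saved value)
Final: R0 = 65

65


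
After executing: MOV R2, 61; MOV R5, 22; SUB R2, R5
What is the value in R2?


Register state trace:
  MOV R2, 61  → R2 = 61
  MOV R5, 22  → R5 = 22
  SUB R2, R5  → R2 = 61 - 22 = 39
Final: R2 = 39

39


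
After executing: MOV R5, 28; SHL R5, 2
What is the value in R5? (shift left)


Register state trace:
  MOV R5, 28  → R5 = 28
  SHL R5, 2  → R5 = 28 << 2 = 28 * 2^2 = 112
Final: R5 = 112

112


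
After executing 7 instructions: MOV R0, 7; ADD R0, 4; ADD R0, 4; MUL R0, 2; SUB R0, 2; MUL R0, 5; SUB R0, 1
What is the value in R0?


Register state trace:
  MOV R0, 7  → R0 = 7
  ADD R0, 4  → R0 = 7 + 4 = 11
  ADD R0, 4  → R0 = 11 + 4 = 15
  MUL R0, 2  → R0 = 15 * 2 = 30
  SUB R0, 2  → R0 = 30 - 2 = 28
  MUL R0, 5  → R0 = 28 * 5 = 140
  SUB R0, 1  → R0 = 140 - 1 = 139
Final: R0 = 139

139


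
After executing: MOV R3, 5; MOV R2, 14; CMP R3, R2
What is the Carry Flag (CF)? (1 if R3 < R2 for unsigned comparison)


Register state trace:
  MOV R3, 5  → R3 = 5
  MOV R2, 14  → R2 = 14
  CMP R3, R2  → unsigned 5 - 14: borrow occurs
  5 < 14, so CF = 1
CF = 1

1


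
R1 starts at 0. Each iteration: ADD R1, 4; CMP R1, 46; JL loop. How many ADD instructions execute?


Loop trace (R1 starts at 0, target 46, step 4):
  ADD #1: R1 = 0 + 4 = 4  → 4 < 46, loop
  ADD #2: R1 = 4 + 4 = 8  → 8 < 46, loop
  ADD #3: R1 = 8 + 4 = 12  → 12 < 46, loop
  ADD #4: R1 = 12 + 4 = 16  → 16 < 46, loop
  ADD #5: R1 = 16 + 4 = 20  → 20 < 46, loop
  ADD #6: R1 = 20 + 4 = 24  → 24 < 46, loop
  ADD #7: R1 = 24 + 4 = 28  → 28 < 46, loop
  ADD #8: R1 = 28 + 4 = 32  → 32 < 46, loop
  ADD #9: R1 = 32 + 4 = 36  → 36 < 46, loop
  ADD #10: R1 = 36 + 4 = 40  → 40 < 46, loop
  ADD #11: R1 = 40 + 4 = 44  → 44 < 46, loop
  ADD #12: R1 = 44 + 4 = 48  → 48 >= 46, exit
Total ADD instructions: 12

12


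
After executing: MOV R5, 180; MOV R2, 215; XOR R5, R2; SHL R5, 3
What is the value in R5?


Register state trace:
  MOV R5, 180  → R5 = 180 (0b10110100)
  MOV R2, 215  → R2 = 215 (0b11010111)
  XOR R5, R2  → R5 = 180 XOR 215 = 99 (0b01100011)
  SHL R5, 3  → R5 = 99 << 3 = 792
Final: R5 = 792

792


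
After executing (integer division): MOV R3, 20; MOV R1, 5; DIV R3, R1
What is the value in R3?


Register state trace:
  MOV R3, 20  → R3 = 20
  MOV R1, 5  → R1 = 5
  DIV R3, R1  → R3 = 20 // 5 = 4
Final: R3 = 4

4


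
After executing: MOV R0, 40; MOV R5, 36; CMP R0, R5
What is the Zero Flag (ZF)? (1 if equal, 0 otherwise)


Register state trace:
  MOV R0, 40  → R0 = 40
  MOV R5, 36  → R5 = 36
  CMP R0, R5  → computes 40 - 36 = 4
  Result is nonzero, so values are not equal
ZF = 0

0


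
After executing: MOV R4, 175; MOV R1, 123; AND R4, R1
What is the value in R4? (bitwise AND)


Register state trace:
  MOV R4, 175  → R4 = 175 (0b10101111)
  MOV R1, 123  → R1 = 123 (0b01111011)
  AND R4, R1  → R4 = 175 AND 123 = 43 (0b00101011)
Final: R4 = 43

43


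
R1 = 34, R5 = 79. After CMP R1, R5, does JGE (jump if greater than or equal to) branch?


Trace:
  R1 = 34, R5 = 79
  CMP R1, R5  → compares 34 vs 79
  JGE checks: is 34 greater than or equal to 79?
  34 < 79, so condition is false
Branch taken: No

No


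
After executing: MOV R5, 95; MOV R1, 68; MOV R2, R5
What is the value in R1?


Register state trace:
  MOV R5, 95  → R5 = 95
  MOV R1, 68  → R1 = 68
  MOV R2, R5  → R2 = 95
Final: R1 = 68

68


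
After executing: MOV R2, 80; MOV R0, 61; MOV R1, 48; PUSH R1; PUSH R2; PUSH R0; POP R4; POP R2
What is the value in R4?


Stack trace (top is rightmost):
  MOV R2, 80  → R2 = 80
  MOV R0, 61  → R0 = 61
  MOV R1, 48  → R1 = 48
  PUSH R1  → stack: [48]
  PUSH R2  → stack: [48, 80]
  PUSH R0  → stack: [48, 80, 61]
  POP R4  → R4 = 61, stack: [48, 80]
  POP R2  → R2 = 80, stack: [48]
Final: R4 = 61

61


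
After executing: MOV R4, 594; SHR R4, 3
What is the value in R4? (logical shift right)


Register state trace:
  MOV R4, 594  → R4 = 594
  SHR R4, 3  → R4 = 594 >> 3 = 594 // 2^3 = 74
Final: R4 = 74

74


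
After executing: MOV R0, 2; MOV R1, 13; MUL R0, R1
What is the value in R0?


Register state trace:
  MOV R0, 2  → R0 = 2
  MOV R1, 13  → R1 = 13
  MUL R0, R1  → R0 = 2 * 13 = 26
Final: R0 = 26

26


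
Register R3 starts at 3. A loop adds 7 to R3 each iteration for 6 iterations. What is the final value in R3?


Starting value: R3 = 3
  Iter 1: R3 = 3 + 7 = 10
  Iter 2: R3 = 10 + 7 = 17
  Iter 3: R3 = 17 + 7 = 24
  Iter 4: R3 = 24 + 7 = 31
  Iter 5: R3 = 31 + 7 = 38
  Iter 6: R3 = 38 + 7 = 45
Final: R3 = 45

45


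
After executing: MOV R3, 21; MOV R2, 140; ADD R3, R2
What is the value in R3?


Register state trace:
  MOV R3, 21  → R3 = 21
  MOV R2, 140  → R2 = 140
  ADD R3, R2  → R3 = 21 + 140 = 161
Final: R3 = 161

161


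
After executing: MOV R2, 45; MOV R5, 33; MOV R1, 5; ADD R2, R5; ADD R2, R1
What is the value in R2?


Register state trace:
  MOV R2, 45  → R2 = 45
  MOV R5, 33  → R5 = 33
  MOV R1, 5  → R1 = 5
  ADD R2, R5  → R2 = 45 + 33 = 78
  ADD R2, R1  → R2 = 78 + 5 = 83
Final: R2 = 83

83


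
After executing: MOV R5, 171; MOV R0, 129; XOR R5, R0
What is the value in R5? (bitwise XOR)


Register state trace:
  MOV R5, 171  → R5 = 171 (0b10101011)
  MOV R0, 129  → R0 = 129 (0b10000001)
  XOR R5, R0  → R5 = 171 XOR 129 = 42 (0b00101010)
Final: R5 = 42

42


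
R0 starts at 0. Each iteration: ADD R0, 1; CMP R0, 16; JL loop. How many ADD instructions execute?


Loop trace (R0 starts at 0, target 16, step 1):
  ADD #1: R0 = 0 + 1 = 1  → 1 < 16, loop
  ADD #2: R0 = 1 + 1 = 2  → 2 < 16, loop
  ADD #3: R0 = 2 + 1 = 3  → 3 < 16, loop
  ADD #4: R0 = 3 + 1 = 4  → 4 < 16, loop
  ADD #5: R0 = 4 + 1 = 5  → 5 < 16, loop
  ADD #6: R0 = 5 + 1 = 6  → 6 < 16, loop
  ADD #7: R0 = 6 + 1 = 7  → 7 < 16, loop
  ADD #8: R0 = 7 + 1 = 8  → 8 < 16, loop
  ADD #9: R0 = 8 + 1 = 9  → 9 < 16, loop
  ADD #10: R0 = 9 + 1 = 10  → 10 < 16, loop
  ADD #11: R0 = 10 + 1 = 11  → 11 < 16, loop
  ADD #12: R0 = 11 + 1 = 12  → 12 < 16, loop
  ADD #13: R0 = 12 + 1 = 13  → 13 < 16, loop
  ADD #14: R0 = 13 + 1 = 14  → 14 < 16, loop
  ADD #15: R0 = 14 + 1 = 15  → 15 < 16, loop
  ADD #16: R0 = 15 + 1 = 16  → 16 >= 16, exit
Total ADD instructions: 16

16


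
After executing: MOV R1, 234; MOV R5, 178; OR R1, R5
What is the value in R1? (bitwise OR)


Register state trace:
  MOV R1, 234  → R1 = 234 (0b11101010)
  MOV R5, 178  → R5 = 178 (0b10110010)
  OR R1, R5   → R1 = 234 OR 178 = 250 (0b11111010)
Final: R1 = 250

250


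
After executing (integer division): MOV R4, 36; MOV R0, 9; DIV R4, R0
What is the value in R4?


Register state trace:
  MOV R4, 36  → R4 = 36
  MOV R0, 9  → R0 = 9
  DIV R4, R0  → R4 = 36 // 9 = 4
Final: R4 = 4

4


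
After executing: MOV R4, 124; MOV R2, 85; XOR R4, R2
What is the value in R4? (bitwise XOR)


Register state trace:
  MOV R4, 124  → R4 = 124 (0b01111100)
  MOV R2, 85  → R2 = 85 (0b01010101)
  XOR R4, R2  → R4 = 124 XOR 85 = 41 (0b00101001)
Final: R4 = 41

41


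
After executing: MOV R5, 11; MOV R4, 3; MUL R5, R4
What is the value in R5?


Register state trace:
  MOV R5, 11  → R5 = 11
  MOV R4, 3  → R4 = 3
  MUL R5, R4  → R5 = 11 * 3 = 33
Final: R5 = 33

33


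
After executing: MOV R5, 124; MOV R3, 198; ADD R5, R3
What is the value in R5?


Register state trace:
  MOV R5, 124  → R5 = 124
  MOV R3, 198  → R3 = 198
  ADD R5, R3  → R5 = 124 + 198 = 322
Final: R5 = 322

322


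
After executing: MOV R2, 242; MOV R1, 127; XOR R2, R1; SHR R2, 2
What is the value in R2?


Register state trace:
  MOV R2, 242  → R2 = 242 (0b11110010)
  MOV R1, 127  → R1 = 127 (0b01111111)
  XOR R2, R1  → R2 = 242 XOR 127 = 141 (0b10001101)
  SHR R2, 2  → R2 = 141 >> 2 = 35
Final: R2 = 35

35


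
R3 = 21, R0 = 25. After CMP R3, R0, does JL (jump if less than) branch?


Trace:
  R3 = 21, R0 = 25
  CMP R3, R0  → compares 21 vs 25
  JL checks: is 21 less than 25?
  21 < 25, so condition is true
Branch taken: Yes

Yes
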